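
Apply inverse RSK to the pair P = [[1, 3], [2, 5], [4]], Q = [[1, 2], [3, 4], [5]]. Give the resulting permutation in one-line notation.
4 5 2 3 1

Reverse RSK: for i = n, n-1, ..., 1, locate i in Q, remove the corresponding corner cell from P, and reverse-bump its entry up through P; the value ejected from row 1 is w(i).

So w = 4 5 2 3 1.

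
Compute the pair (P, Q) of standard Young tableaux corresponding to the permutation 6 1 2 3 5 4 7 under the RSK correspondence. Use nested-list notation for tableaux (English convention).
Insert each entry of the permutation into P by Schensted row insertion, recording in Q the position of each new cell.

Insert 6: appended to row 1. P = [[6]].
Insert 1: 1 bumps 6 from row 1; 6 starts row 2. P = [[1], [6]].
Insert 2: appended to row 1. P = [[1, 2], [6]].
Insert 3: appended to row 1. P = [[1, 2, 3], [6]].
Insert 5: appended to row 1. P = [[1, 2, 3, 5], [6]].
Insert 4: 4 bumps 5 from row 1; 5 bumps 6 from row 2; 6 starts row 3. P = [[1, 2, 3, 4], [5], [6]].
Insert 7: appended to row 1. P = [[1, 2, 3, 4, 7], [5], [6]].

So P = [[1, 2, 3, 4, 7], [5], [6]], Q = [[1, 3, 4, 5, 7], [2], [6]].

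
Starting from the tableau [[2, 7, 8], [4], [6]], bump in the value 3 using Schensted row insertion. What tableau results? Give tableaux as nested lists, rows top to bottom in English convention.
[[2, 3, 8], [4, 7], [6]]

In row 1, 3 replaces 7 (the leftmost entry greater than 3); 7 is bumped to row 2. 7 is appended to row 2. The new tableau is [[2, 3, 8], [4, 7], [6]].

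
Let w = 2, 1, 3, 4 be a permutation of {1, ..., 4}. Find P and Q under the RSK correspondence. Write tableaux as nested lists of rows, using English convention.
Insert each entry of the permutation into P by Schensted row insertion, recording in Q the position of each new cell.

Insert 2: appended to row 1. P = [[2]].
Insert 1: 1 bumps 2 from row 1; 2 starts row 2. P = [[1], [2]].
Insert 3: appended to row 1. P = [[1, 3], [2]].
Insert 4: appended to row 1. P = [[1, 3, 4], [2]].

So P = [[1, 3, 4], [2]], Q = [[1, 3, 4], [2]].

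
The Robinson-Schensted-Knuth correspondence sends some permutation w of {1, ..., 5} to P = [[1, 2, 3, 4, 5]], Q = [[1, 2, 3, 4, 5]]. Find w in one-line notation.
1 2 3 4 5

Reverse the RSK construction: for i from n down to 1, find the cell of Q containing i, remove the entry at that cell from P, and reverse-bump it up through P; the value ejected from row 1 is w(i).

Step i=5: Q has 5 at row 1, column 5; remove that cell from P, ejecting 5. So w(5) = 5. P is now [[1, 2, 3, 4]].
Step i=4: Q has 4 at row 1, column 4; remove that cell from P, ejecting 4. So w(4) = 4. P is now [[1, 2, 3]].
Step i=3: Q has 3 at row 1, column 3; remove that cell from P, ejecting 3. So w(3) = 3. P is now [[1, 2]].
Step i=2: Q has 2 at row 1, column 2; remove that cell from P, ejecting 2. So w(2) = 2. P is now [[1]].
Step i=1: Q has 1 at row 1, column 1; remove that cell from P, ejecting 1. So w(1) = 1. P is now [].

So w = 1 2 3 4 5.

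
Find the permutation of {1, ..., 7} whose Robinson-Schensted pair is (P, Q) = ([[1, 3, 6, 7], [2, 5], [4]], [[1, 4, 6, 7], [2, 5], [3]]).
4 2 1 5 3 6 7

Reverse the RSK construction: for i from n down to 1, find the cell of Q containing i, remove the entry at that cell from P, and reverse-bump it up through P; the value ejected from row 1 is w(i).

Step i=7: Q has 7 at row 1, column 4; remove that cell from P, ejecting 7. So w(7) = 7. P is now [[1, 3, 6], [2, 5], [4]].
Step i=6: Q has 6 at row 1, column 3; remove that cell from P, ejecting 6. So w(6) = 6. P is now [[1, 3], [2, 5], [4]].
Step i=5: Q has 5 at row 2, column 2; remove 5 from row 2 of P and reverse-bump: 5 enters row 1 and ejects 3. So w(5) = 3. P is now [[1, 5], [2], [4]].
Step i=4: Q has 4 at row 1, column 2; remove that cell from P, ejecting 5. So w(4) = 5. P is now [[1], [2], [4]].
Step i=3: Q has 3 at row 3, column 1; remove 4 from row 3 of P and reverse-bump: 4 enters row 2 and ejects 2; 2 enters row 1 and ejects 1. So w(3) = 1. P is now [[2], [4]].
Step i=2: Q has 2 at row 2, column 1; remove 4 from row 2 of P and reverse-bump: 4 enters row 1 and ejects 2. So w(2) = 2. P is now [[4]].
Step i=1: Q has 1 at row 1, column 1; remove that cell from P, ejecting 4. So w(1) = 4. P is now [].

So w = 4 2 1 5 3 6 7.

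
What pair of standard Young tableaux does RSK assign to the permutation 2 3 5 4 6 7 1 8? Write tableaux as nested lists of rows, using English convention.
Insert each entry of the permutation into P by Schensted row insertion, recording in Q the position of each new cell.

Insert 2: appended to row 1. P = [[2]], Q = [[1]].
Insert 3: appended to row 1. P = [[2, 3]], Q = [[1, 2]].
Insert 5: appended to row 1. P = [[2, 3, 5]], Q = [[1, 2, 3]].
Insert 4: 4 bumps 5 from row 1; 5 starts row 2. P = [[2, 3, 4], [5]], Q = [[1, 2, 3], [4]].
Insert 6: appended to row 1. P = [[2, 3, 4, 6], [5]], Q = [[1, 2, 3, 5], [4]].
Insert 7: appended to row 1. P = [[2, 3, 4, 6, 7], [5]], Q = [[1, 2, 3, 5, 6], [4]].
Insert 1: 1 bumps 2 from row 1; 2 bumps 5 from row 2; 5 starts row 3. P = [[1, 3, 4, 6, 7], [2], [5]], Q = [[1, 2, 3, 5, 6], [4], [7]].
Insert 8: appended to row 1. P = [[1, 3, 4, 6, 7, 8], [2], [5]], Q = [[1, 2, 3, 5, 6, 8], [4], [7]].

So P = [[1, 3, 4, 6, 7, 8], [2], [5]], Q = [[1, 2, 3, 5, 6, 8], [4], [7]].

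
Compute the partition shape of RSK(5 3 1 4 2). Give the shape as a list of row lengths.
[2, 2, 1]

Row-insert each entry into an empty tableau.

After inserting 5: P = [[5]].
After inserting 3: P = [[3], [5]].
After inserting 1: P = [[1], [3], [5]].
After inserting 4: P = [[1, 4], [3], [5]].
After inserting 2: P = [[1, 2], [3, 4], [5]].

The final insertion tableau P = [[1, 2], [3, 4], [5]] has shape [2, 2, 1].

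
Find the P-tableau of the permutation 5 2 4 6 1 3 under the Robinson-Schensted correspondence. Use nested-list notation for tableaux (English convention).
Insert 5: appended to row 1. P = [[5]].
Insert 2: 2 bumps 5 from row 1; 5 starts row 2. P = [[2], [5]].
Insert 4: appended to row 1. P = [[2, 4], [5]].
Insert 6: appended to row 1. P = [[2, 4, 6], [5]].
Insert 1: 1 bumps 2 from row 1; 2 bumps 5 from row 2; 5 starts row 3. P = [[1, 4, 6], [2], [5]].
Insert 3: 3 bumps 4 from row 1; 4 appends to row 2. P = [[1, 3, 6], [2, 4], [5]].

So P = [[1, 3, 6], [2, 4], [5]].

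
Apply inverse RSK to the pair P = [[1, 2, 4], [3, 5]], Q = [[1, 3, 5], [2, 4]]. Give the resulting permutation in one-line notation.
3 1 5 2 4

Reverse RSK: for i = n, n-1, ..., 1, locate i in Q, remove the corresponding corner cell from P, and reverse-bump its entry up through P; the value ejected from row 1 is w(i).

So w = 3 1 5 2 4.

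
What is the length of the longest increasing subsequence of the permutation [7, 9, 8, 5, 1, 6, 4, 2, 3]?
3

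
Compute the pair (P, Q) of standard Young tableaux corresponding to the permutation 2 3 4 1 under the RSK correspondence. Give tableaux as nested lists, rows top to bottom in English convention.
P = [[1, 3, 4], [2]], Q = [[1, 2, 3], [4]]

Insert each entry of the permutation into P by Schensted row insertion, recording in Q the position of each new cell.

After inserting 2: P = [[2]].
After inserting 3: P = [[2, 3]].
After inserting 4: P = [[2, 3, 4]].
After inserting 1: P = [[1, 3, 4], [2]].

So P = [[1, 3, 4], [2]], Q = [[1, 2, 3], [4]].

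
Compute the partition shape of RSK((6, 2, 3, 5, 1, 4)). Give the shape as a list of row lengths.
[3, 2, 1]

Row-insert each entry into an empty tableau.

After inserting 6: P = [[6]].
After inserting 2: P = [[2], [6]].
After inserting 3: P = [[2, 3], [6]].
After inserting 5: P = [[2, 3, 5], [6]].
After inserting 1: P = [[1, 3, 5], [2], [6]].
After inserting 4: P = [[1, 3, 4], [2, 5], [6]].

The final insertion tableau P = [[1, 3, 4], [2, 5], [6]] has shape [3, 2, 1].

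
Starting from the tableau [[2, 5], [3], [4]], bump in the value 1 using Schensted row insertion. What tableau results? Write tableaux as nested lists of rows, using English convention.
In row 1, 1 replaces 2 (the leftmost entry greater than 1); 2 is bumped to row 2. In row 2, 2 replaces 3 (the leftmost entry greater than 2); 3 is bumped to row 3. In row 3, 3 replaces 4 (the leftmost entry greater than 3); 4 is bumped to row 4. 4 starts a new row 4. The new tableau is [[1, 5], [2], [3], [4]].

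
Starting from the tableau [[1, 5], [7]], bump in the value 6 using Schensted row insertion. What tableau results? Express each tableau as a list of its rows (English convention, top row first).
6 is larger than every entry of row 1, so it is appended to row 1. The new tableau is [[1, 5, 6], [7]].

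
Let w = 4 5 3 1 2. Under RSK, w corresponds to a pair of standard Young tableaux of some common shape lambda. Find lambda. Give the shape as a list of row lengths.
Row-insert each entry into an empty tableau.

After inserting 4: P = [[4]].
After inserting 5: P = [[4, 5]].
After inserting 3: P = [[3, 5], [4]].
After inserting 1: P = [[1, 5], [3], [4]].
After inserting 2: P = [[1, 2], [3, 5], [4]].

The final insertion tableau P = [[1, 2], [3, 5], [4]] has shape [2, 2, 1].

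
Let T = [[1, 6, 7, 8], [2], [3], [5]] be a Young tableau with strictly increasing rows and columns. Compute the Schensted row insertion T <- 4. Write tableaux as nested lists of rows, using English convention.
[[1, 4, 7, 8], [2, 6], [3], [5]]

In row 1, 4 replaces 6 (the leftmost entry greater than 4); 6 is bumped to row 2. 6 is appended to row 2. The new tableau is [[1, 4, 7, 8], [2, 6], [3], [5]].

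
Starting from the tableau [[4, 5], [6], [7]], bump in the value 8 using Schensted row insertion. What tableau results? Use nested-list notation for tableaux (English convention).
[[4, 5, 8], [6], [7]]

8 is larger than every entry of row 1, so it is appended to row 1. The new tableau is [[4, 5, 8], [6], [7]].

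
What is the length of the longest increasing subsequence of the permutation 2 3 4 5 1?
4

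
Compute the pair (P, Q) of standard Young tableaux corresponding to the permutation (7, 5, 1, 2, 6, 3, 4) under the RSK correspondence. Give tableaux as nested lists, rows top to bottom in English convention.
P = [[1, 2, 3, 4], [5, 6], [7]], Q = [[1, 4, 5, 7], [2, 6], [3]]

Insert each entry of the permutation into P by Schensted row insertion, recording in Q the position of each new cell.

After inserting 7: P = [[7]].
After inserting 5: P = [[5], [7]].
After inserting 1: P = [[1], [5], [7]].
After inserting 2: P = [[1, 2], [5], [7]].
After inserting 6: P = [[1, 2, 6], [5], [7]].
After inserting 3: P = [[1, 2, 3], [5, 6], [7]].
After inserting 4: P = [[1, 2, 3, 4], [5, 6], [7]].

So P = [[1, 2, 3, 4], [5, 6], [7]], Q = [[1, 4, 5, 7], [2, 6], [3]].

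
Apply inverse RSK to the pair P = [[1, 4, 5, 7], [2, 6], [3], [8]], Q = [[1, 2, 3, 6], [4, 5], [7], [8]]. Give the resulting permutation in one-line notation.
3 4 8 2 6 7 5 1

Reverse the RSK construction: for i from n down to 1, find the cell of Q containing i, remove the entry at that cell from P, and reverse-bump it up through P; the value ejected from row 1 is w(i).

Step i=8: Q has 8 at row 4, column 1; remove 8 from row 4 of P and reverse-bump: 8 enters row 3 and ejects 3; 3 enters row 2 and ejects 2; 2 enters row 1 and ejects 1. So w(8) = 1. P is now [[2, 4, 5, 7], [3, 6], [8]].
Step i=7: Q has 7 at row 3, column 1; remove 8 from row 3 of P and reverse-bump: 8 enters row 2 and ejects 6; 6 enters row 1 and ejects 5. So w(7) = 5. P is now [[2, 4, 6, 7], [3, 8]].
Step i=6: Q has 6 at row 1, column 4; remove that cell from P, ejecting 7. So w(6) = 7. P is now [[2, 4, 6], [3, 8]].
Step i=5: Q has 5 at row 2, column 2; remove 8 from row 2 of P and reverse-bump: 8 enters row 1 and ejects 6. So w(5) = 6. P is now [[2, 4, 8], [3]].
Step i=4: Q has 4 at row 2, column 1; remove 3 from row 2 of P and reverse-bump: 3 enters row 1 and ejects 2. So w(4) = 2. P is now [[3, 4, 8]].
Step i=3: Q has 3 at row 1, column 3; remove that cell from P, ejecting 8. So w(3) = 8. P is now [[3, 4]].
Step i=2: Q has 2 at row 1, column 2; remove that cell from P, ejecting 4. So w(2) = 4. P is now [[3]].
Step i=1: Q has 1 at row 1, column 1; remove that cell from P, ejecting 3. So w(1) = 3. P is now [].

So w = 3 4 8 2 6 7 5 1.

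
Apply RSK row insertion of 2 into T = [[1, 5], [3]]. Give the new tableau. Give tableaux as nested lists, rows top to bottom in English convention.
[[1, 2], [3, 5]]

In row 1, 2 replaces 5 (the leftmost entry greater than 2); 5 is bumped to row 2. 5 is appended to row 2. The new tableau is [[1, 2], [3, 5]].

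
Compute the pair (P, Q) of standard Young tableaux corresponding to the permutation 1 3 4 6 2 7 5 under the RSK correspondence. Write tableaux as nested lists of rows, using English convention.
Insert each entry of the permutation into P by Schensted row insertion, recording in Q the position of each new cell.

Insert 1: appended to row 1. P = [[1]].
Insert 3: appended to row 1. P = [[1, 3]].
Insert 4: appended to row 1. P = [[1, 3, 4]].
Insert 6: appended to row 1. P = [[1, 3, 4, 6]].
Insert 2: 2 bumps 3 from row 1; 3 starts row 2. P = [[1, 2, 4, 6], [3]].
Insert 7: appended to row 1. P = [[1, 2, 4, 6, 7], [3]].
Insert 5: 5 bumps 6 from row 1; 6 appends to row 2. P = [[1, 2, 4, 5, 7], [3, 6]].

So P = [[1, 2, 4, 5, 7], [3, 6]], Q = [[1, 2, 3, 4, 6], [5, 7]].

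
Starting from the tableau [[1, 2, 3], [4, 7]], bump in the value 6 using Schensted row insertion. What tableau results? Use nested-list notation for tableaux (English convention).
[[1, 2, 3, 6], [4, 7]]

6 is larger than every entry of row 1, so it is appended to row 1. The new tableau is [[1, 2, 3, 6], [4, 7]].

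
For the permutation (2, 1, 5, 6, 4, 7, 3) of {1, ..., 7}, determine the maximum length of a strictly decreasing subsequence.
3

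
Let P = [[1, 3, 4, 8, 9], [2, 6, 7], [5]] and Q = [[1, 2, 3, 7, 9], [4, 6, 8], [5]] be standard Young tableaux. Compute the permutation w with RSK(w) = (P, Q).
5 6 7 2 1 3 8 4 9

Reverse the RSK construction: for i from n down to 1, find the cell of Q containing i, remove the entry at that cell from P, and reverse-bump it up through P; the value ejected from row 1 is w(i).

Step i=9: Q has 9 at row 1, column 5; remove that cell from P, ejecting 9. So w(9) = 9. P is now [[1, 3, 4, 8], [2, 6, 7], [5]].
Step i=8: Q has 8 at row 2, column 3; remove 7 from row 2 of P and reverse-bump: 7 enters row 1 and ejects 4. So w(8) = 4. P is now [[1, 3, 7, 8], [2, 6], [5]].
Step i=7: Q has 7 at row 1, column 4; remove that cell from P, ejecting 8. So w(7) = 8. P is now [[1, 3, 7], [2, 6], [5]].
Step i=6: Q has 6 at row 2, column 2; remove 6 from row 2 of P and reverse-bump: 6 enters row 1 and ejects 3. So w(6) = 3. P is now [[1, 6, 7], [2], [5]].
Step i=5: Q has 5 at row 3, column 1; remove 5 from row 3 of P and reverse-bump: 5 enters row 2 and ejects 2; 2 enters row 1 and ejects 1. So w(5) = 1. P is now [[2, 6, 7], [5]].
Step i=4: Q has 4 at row 2, column 1; remove 5 from row 2 of P and reverse-bump: 5 enters row 1 and ejects 2. So w(4) = 2. P is now [[5, 6, 7]].
Step i=3: Q has 3 at row 1, column 3; remove that cell from P, ejecting 7. So w(3) = 7. P is now [[5, 6]].
Step i=2: Q has 2 at row 1, column 2; remove that cell from P, ejecting 6. So w(2) = 6. P is now [[5]].
Step i=1: Q has 1 at row 1, column 1; remove that cell from P, ejecting 5. So w(1) = 5. P is now [].

So w = 5 6 7 2 1 3 8 4 9.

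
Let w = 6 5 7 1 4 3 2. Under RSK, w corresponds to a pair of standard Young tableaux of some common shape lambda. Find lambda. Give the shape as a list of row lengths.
[2, 2, 1, 1, 1]

Row-insert each entry into an empty tableau.

After inserting 6: P = [[6]].
After inserting 5: P = [[5], [6]].
After inserting 7: P = [[5, 7], [6]].
After inserting 1: P = [[1, 7], [5], [6]].
After inserting 4: P = [[1, 4], [5, 7], [6]].
After inserting 3: P = [[1, 3], [4, 7], [5], [6]].
After inserting 2: P = [[1, 2], [3, 7], [4], [5], [6]].

The final insertion tableau P = [[1, 2], [3, 7], [4], [5], [6]] has shape [2, 2, 1, 1, 1].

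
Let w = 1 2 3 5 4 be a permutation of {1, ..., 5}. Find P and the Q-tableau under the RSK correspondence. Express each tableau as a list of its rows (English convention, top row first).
P = [[1, 2, 3, 4], [5]], Q = [[1, 2, 3, 4], [5]]

Insert each entry of the permutation into P by Schensted row insertion, recording in Q the position of each new cell.

Insert 1: appended to row 1. P = [[1]], Q = [[1]].
Insert 2: appended to row 1. P = [[1, 2]], Q = [[1, 2]].
Insert 3: appended to row 1. P = [[1, 2, 3]], Q = [[1, 2, 3]].
Insert 5: appended to row 1. P = [[1, 2, 3, 5]], Q = [[1, 2, 3, 4]].
Insert 4: 4 bumps 5 from row 1; 5 starts row 2. P = [[1, 2, 3, 4], [5]], Q = [[1, 2, 3, 4], [5]].

So P = [[1, 2, 3, 4], [5]], Q = [[1, 2, 3, 4], [5]].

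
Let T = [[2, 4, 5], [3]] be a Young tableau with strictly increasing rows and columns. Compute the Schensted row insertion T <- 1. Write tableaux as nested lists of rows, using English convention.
[[1, 4, 5], [2], [3]]

In row 1, 1 replaces 2 (the leftmost entry greater than 1); 2 is bumped to row 2. In row 2, 2 replaces 3 (the leftmost entry greater than 2); 3 is bumped to row 3. 3 starts a new row 3. The new tableau is [[1, 4, 5], [2], [3]].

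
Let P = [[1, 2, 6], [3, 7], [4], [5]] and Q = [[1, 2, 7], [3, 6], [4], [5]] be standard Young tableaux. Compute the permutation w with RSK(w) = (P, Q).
5 7 4 3 1 2 6

Reverse the RSK construction: for i from n down to 1, find the cell of Q containing i, remove the entry at that cell from P, and reverse-bump it up through P; the value ejected from row 1 is w(i).

Step i=7: Q has 7 at row 1, column 3; remove that cell from P, ejecting 6. So w(7) = 6. P is now [[1, 2], [3, 7], [4], [5]].
Step i=6: Q has 6 at row 2, column 2; remove 7 from row 2 of P and reverse-bump: 7 enters row 1 and ejects 2. So w(6) = 2. P is now [[1, 7], [3], [4], [5]].
Step i=5: Q has 5 at row 4, column 1; remove 5 from row 4 of P and reverse-bump: 5 enters row 3 and ejects 4; 4 enters row 2 and ejects 3; 3 enters row 1 and ejects 1. So w(5) = 1. P is now [[3, 7], [4], [5]].
Step i=4: Q has 4 at row 3, column 1; remove 5 from row 3 of P and reverse-bump: 5 enters row 2 and ejects 4; 4 enters row 1 and ejects 3. So w(4) = 3. P is now [[4, 7], [5]].
Step i=3: Q has 3 at row 2, column 1; remove 5 from row 2 of P and reverse-bump: 5 enters row 1 and ejects 4. So w(3) = 4. P is now [[5, 7]].
Step i=2: Q has 2 at row 1, column 2; remove that cell from P, ejecting 7. So w(2) = 7. P is now [[5]].
Step i=1: Q has 1 at row 1, column 1; remove that cell from P, ejecting 5. So w(1) = 5. P is now [].

So w = 5 7 4 3 1 2 6.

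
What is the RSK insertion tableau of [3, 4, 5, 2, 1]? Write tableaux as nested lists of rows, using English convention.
P = [[1, 4, 5], [2], [3]]

Insert 3: appended to row 1. P = [[3]].
Insert 4: appended to row 1. P = [[3, 4]].
Insert 5: appended to row 1. P = [[3, 4, 5]].
Insert 2: 2 bumps 3 from row 1; 3 starts row 2. P = [[2, 4, 5], [3]].
Insert 1: 1 bumps 2 from row 1; 2 bumps 3 from row 2; 3 starts row 3. P = [[1, 4, 5], [2], [3]].

So P = [[1, 4, 5], [2], [3]].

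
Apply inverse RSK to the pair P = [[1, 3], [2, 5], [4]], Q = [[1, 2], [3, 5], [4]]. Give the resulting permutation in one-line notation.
4 5 2 1 3

Reverse RSK: for i = n, n-1, ..., 1, locate i in Q, remove the corresponding corner cell from P, and reverse-bump its entry up through P; the value ejected from row 1 is w(i).

So w = 4 5 2 1 3.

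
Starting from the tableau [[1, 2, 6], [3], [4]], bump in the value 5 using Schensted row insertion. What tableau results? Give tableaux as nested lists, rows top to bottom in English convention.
In row 1, 5 replaces 6 (the leftmost entry greater than 5); 6 is bumped to row 2. 6 is appended to row 2. The new tableau is [[1, 2, 5], [3, 6], [4]].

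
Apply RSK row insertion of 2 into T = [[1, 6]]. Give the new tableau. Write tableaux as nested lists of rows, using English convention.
[[1, 2], [6]]

In row 1, 2 replaces 6 (the leftmost entry greater than 2); 6 is bumped to row 2. 6 starts a new row 2. The new tableau is [[1, 2], [6]].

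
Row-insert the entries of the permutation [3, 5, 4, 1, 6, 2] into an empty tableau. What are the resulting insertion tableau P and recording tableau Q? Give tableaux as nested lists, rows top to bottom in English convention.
P = [[1, 2, 6], [3, 4], [5]], Q = [[1, 2, 5], [3, 6], [4]]

Insert each entry of the permutation into P by Schensted row insertion, recording in Q the position of each new cell.

Insert 3: appended to row 1. P = [[3]].
Insert 5: appended to row 1. P = [[3, 5]].
Insert 4: 4 bumps 5 from row 1; 5 starts row 2. P = [[3, 4], [5]].
Insert 1: 1 bumps 3 from row 1; 3 bumps 5 from row 2; 5 starts row 3. P = [[1, 4], [3], [5]].
Insert 6: appended to row 1. P = [[1, 4, 6], [3], [5]].
Insert 2: 2 bumps 4 from row 1; 4 appends to row 2. P = [[1, 2, 6], [3, 4], [5]].

So P = [[1, 2, 6], [3, 4], [5]], Q = [[1, 2, 5], [3, 6], [4]].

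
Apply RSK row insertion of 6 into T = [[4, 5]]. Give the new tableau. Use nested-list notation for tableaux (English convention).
[[4, 5, 6]]

6 is larger than every entry of row 1, so it is appended to row 1. The new tableau is [[4, 5, 6]].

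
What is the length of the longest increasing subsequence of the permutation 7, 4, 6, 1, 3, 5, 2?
3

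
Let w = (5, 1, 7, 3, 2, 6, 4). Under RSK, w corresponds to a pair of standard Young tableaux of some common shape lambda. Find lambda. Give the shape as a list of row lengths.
[3, 2, 2]

Row-insert each entry into an empty tableau.

After inserting 5: P = [[5]].
After inserting 1: P = [[1], [5]].
After inserting 7: P = [[1, 7], [5]].
After inserting 3: P = [[1, 3], [5, 7]].
After inserting 2: P = [[1, 2], [3, 7], [5]].
After inserting 6: P = [[1, 2, 6], [3, 7], [5]].
After inserting 4: P = [[1, 2, 4], [3, 6], [5, 7]].

The final insertion tableau P = [[1, 2, 4], [3, 6], [5, 7]] has shape [3, 2, 2].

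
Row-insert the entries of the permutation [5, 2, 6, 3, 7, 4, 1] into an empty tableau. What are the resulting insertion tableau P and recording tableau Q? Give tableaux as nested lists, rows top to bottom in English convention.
P = [[1, 3, 4], [2, 6, 7], [5]], Q = [[1, 3, 5], [2, 4, 6], [7]]

Insert each entry of the permutation into P by Schensted row insertion, recording in Q the position of each new cell.

Insert 5: appended to row 1. P = [[5]].
Insert 2: 2 bumps 5 from row 1; 5 starts row 2. P = [[2], [5]].
Insert 6: appended to row 1. P = [[2, 6], [5]].
Insert 3: 3 bumps 6 from row 1; 6 appends to row 2. P = [[2, 3], [5, 6]].
Insert 7: appended to row 1. P = [[2, 3, 7], [5, 6]].
Insert 4: 4 bumps 7 from row 1; 7 appends to row 2. P = [[2, 3, 4], [5, 6, 7]].
Insert 1: 1 bumps 2 from row 1; 2 bumps 5 from row 2; 5 starts row 3. P = [[1, 3, 4], [2, 6, 7], [5]].

So P = [[1, 3, 4], [2, 6, 7], [5]], Q = [[1, 3, 5], [2, 4, 6], [7]].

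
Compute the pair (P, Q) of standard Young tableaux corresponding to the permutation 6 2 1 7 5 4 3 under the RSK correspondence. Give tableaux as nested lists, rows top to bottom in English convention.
P = [[1, 3], [2, 4], [5, 7], [6]], Q = [[1, 4], [2, 5], [3, 6], [7]]

Insert each entry of the permutation into P by Schensted row insertion, recording in Q the position of each new cell.

Insert 6: appended to row 1. P = [[6]].
Insert 2: 2 bumps 6 from row 1; 6 starts row 2. P = [[2], [6]].
Insert 1: 1 bumps 2 from row 1; 2 bumps 6 from row 2; 6 starts row 3. P = [[1], [2], [6]].
Insert 7: appended to row 1. P = [[1, 7], [2], [6]].
Insert 5: 5 bumps 7 from row 1; 7 appends to row 2. P = [[1, 5], [2, 7], [6]].
Insert 4: 4 bumps 5 from row 1; 5 bumps 7 from row 2; 7 appends to row 3. P = [[1, 4], [2, 5], [6, 7]].
Insert 3: 3 bumps 4 from row 1; 4 bumps 5 from row 2; 5 bumps 6 from row 3; 6 starts row 4. P = [[1, 3], [2, 4], [5, 7], [6]].

So P = [[1, 3], [2, 4], [5, 7], [6]], Q = [[1, 4], [2, 5], [3, 6], [7]].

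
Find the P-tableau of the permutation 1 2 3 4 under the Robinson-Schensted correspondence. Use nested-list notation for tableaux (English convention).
P = [[1, 2, 3, 4]]

After inserting 1: P = [[1]].
After inserting 2: P = [[1, 2]].
After inserting 3: P = [[1, 2, 3]].
After inserting 4: P = [[1, 2, 3, 4]].

So P = [[1, 2, 3, 4]].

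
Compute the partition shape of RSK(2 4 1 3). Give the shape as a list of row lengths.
[2, 2]

RSK row insertion gives P = [[1, 3], [2, 4]], which has shape [2, 2].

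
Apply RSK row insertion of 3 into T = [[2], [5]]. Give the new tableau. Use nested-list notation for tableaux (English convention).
3 is larger than every entry of row 1, so it is appended to row 1. The new tableau is [[2, 3], [5]].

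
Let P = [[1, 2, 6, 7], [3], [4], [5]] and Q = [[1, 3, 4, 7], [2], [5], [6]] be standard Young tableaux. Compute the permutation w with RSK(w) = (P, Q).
Reverse the RSK construction: for i from n down to 1, find the cell of Q containing i, remove the entry at that cell from P, and reverse-bump it up through P; the value ejected from row 1 is w(i).

Step i=7: Q has 7 at row 1, column 4; remove that cell from P, ejecting 7. So w(7) = 7. P is now [[1, 2, 6], [3], [4], [5]].
Step i=6: Q has 6 at row 4, column 1; remove 5 from row 4 of P and reverse-bump: 5 enters row 3 and ejects 4; 4 enters row 2 and ejects 3; 3 enters row 1 and ejects 2. So w(6) = 2. P is now [[1, 3, 6], [4], [5]].
Step i=5: Q has 5 at row 3, column 1; remove 5 from row 3 of P and reverse-bump: 5 enters row 2 and ejects 4; 4 enters row 1 and ejects 3. So w(5) = 3. P is now [[1, 4, 6], [5]].
Step i=4: Q has 4 at row 1, column 3; remove that cell from P, ejecting 6. So w(4) = 6. P is now [[1, 4], [5]].
Step i=3: Q has 3 at row 1, column 2; remove that cell from P, ejecting 4. So w(3) = 4. P is now [[1], [5]].
Step i=2: Q has 2 at row 2, column 1; remove 5 from row 2 of P and reverse-bump: 5 enters row 1 and ejects 1. So w(2) = 1. P is now [[5]].
Step i=1: Q has 1 at row 1, column 1; remove that cell from P, ejecting 5. So w(1) = 5. P is now [].

So w = 5 1 4 6 3 2 7.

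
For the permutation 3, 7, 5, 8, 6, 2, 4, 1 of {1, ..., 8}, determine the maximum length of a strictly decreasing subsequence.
4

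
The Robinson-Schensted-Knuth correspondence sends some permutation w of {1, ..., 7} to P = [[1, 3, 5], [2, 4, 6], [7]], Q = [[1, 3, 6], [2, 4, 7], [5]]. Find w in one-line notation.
Reverse the RSK construction: for i from n down to 1, find the cell of Q containing i, remove the entry at that cell from P, and reverse-bump it up through P; the value ejected from row 1 is w(i).

Step i=7: Q has 7 at row 2, column 3; remove 6 from row 2 of P and reverse-bump: 6 enters row 1 and ejects 5. So w(7) = 5. P is now [[1, 3, 6], [2, 4], [7]].
Step i=6: Q has 6 at row 1, column 3; remove that cell from P, ejecting 6. So w(6) = 6. P is now [[1, 3], [2, 4], [7]].
Step i=5: Q has 5 at row 3, column 1; remove 7 from row 3 of P and reverse-bump: 7 enters row 2 and ejects 4; 4 enters row 1 and ejects 3. So w(5) = 3. P is now [[1, 4], [2, 7]].
Step i=4: Q has 4 at row 2, column 2; remove 7 from row 2 of P and reverse-bump: 7 enters row 1 and ejects 4. So w(4) = 4. P is now [[1, 7], [2]].
Step i=3: Q has 3 at row 1, column 2; remove that cell from P, ejecting 7. So w(3) = 7. P is now [[1], [2]].
Step i=2: Q has 2 at row 2, column 1; remove 2 from row 2 of P and reverse-bump: 2 enters row 1 and ejects 1. So w(2) = 1. P is now [[2]].
Step i=1: Q has 1 at row 1, column 1; remove that cell from P, ejecting 2. So w(1) = 2. P is now [].

So w = 2 1 7 4 3 6 5.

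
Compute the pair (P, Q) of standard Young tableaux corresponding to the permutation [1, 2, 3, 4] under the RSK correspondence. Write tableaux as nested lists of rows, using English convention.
Insert each entry of the permutation into P by Schensted row insertion, recording in Q the position of each new cell.

After inserting 1: P = [[1]].
After inserting 2: P = [[1, 2]].
After inserting 3: P = [[1, 2, 3]].
After inserting 4: P = [[1, 2, 3, 4]].

So P = [[1, 2, 3, 4]], Q = [[1, 2, 3, 4]].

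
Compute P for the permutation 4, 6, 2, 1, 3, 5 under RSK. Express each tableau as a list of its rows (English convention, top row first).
P = [[1, 3, 5], [2, 6], [4]]

Insert 4: appended to row 1. P = [[4]].
Insert 6: appended to row 1. P = [[4, 6]].
Insert 2: 2 bumps 4 from row 1; 4 starts row 2. P = [[2, 6], [4]].
Insert 1: 1 bumps 2 from row 1; 2 bumps 4 from row 2; 4 starts row 3. P = [[1, 6], [2], [4]].
Insert 3: 3 bumps 6 from row 1; 6 appends to row 2. P = [[1, 3], [2, 6], [4]].
Insert 5: appended to row 1. P = [[1, 3, 5], [2, 6], [4]].

So P = [[1, 3, 5], [2, 6], [4]].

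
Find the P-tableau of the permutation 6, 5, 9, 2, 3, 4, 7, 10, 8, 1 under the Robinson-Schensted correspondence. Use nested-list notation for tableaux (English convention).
Insert 6: appended to row 1. P = [[6]].
Insert 5: 5 bumps 6 from row 1; 6 starts row 2. P = [[5], [6]].
Insert 9: appended to row 1. P = [[5, 9], [6]].
Insert 2: 2 bumps 5 from row 1; 5 bumps 6 from row 2; 6 starts row 3. P = [[2, 9], [5], [6]].
Insert 3: 3 bumps 9 from row 1; 9 appends to row 2. P = [[2, 3], [5, 9], [6]].
Insert 4: appended to row 1. P = [[2, 3, 4], [5, 9], [6]].
Insert 7: appended to row 1. P = [[2, 3, 4, 7], [5, 9], [6]].
Insert 10: appended to row 1. P = [[2, 3, 4, 7, 10], [5, 9], [6]].
Insert 8: 8 bumps 10 from row 1; 10 appends to row 2. P = [[2, 3, 4, 7, 8], [5, 9, 10], [6]].
Insert 1: 1 bumps 2 from row 1; 2 bumps 5 from row 2; 5 bumps 6 from row 3; 6 starts row 4. P = [[1, 3, 4, 7, 8], [2, 9, 10], [5], [6]].

So P = [[1, 3, 4, 7, 8], [2, 9, 10], [5], [6]].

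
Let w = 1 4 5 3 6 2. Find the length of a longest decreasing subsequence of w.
3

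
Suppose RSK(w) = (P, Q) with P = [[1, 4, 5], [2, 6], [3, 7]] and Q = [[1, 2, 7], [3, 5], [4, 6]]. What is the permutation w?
Reverse RSK: for i = n, n-1, ..., 1, locate i in Q, remove the corresponding corner cell from P, and reverse-bump its entry up through P; the value ejected from row 1 is w(i).

So w = 3 7 2 1 6 4 5.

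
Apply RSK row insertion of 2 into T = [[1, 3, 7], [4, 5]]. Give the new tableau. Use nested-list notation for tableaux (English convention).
[[1, 2, 7], [3, 5], [4]]

In row 1, 2 replaces 3 (the leftmost entry greater than 2); 3 is bumped to row 2. In row 2, 3 replaces 4 (the leftmost entry greater than 3); 4 is bumped to row 3. 4 starts a new row 3. The new tableau is [[1, 2, 7], [3, 5], [4]].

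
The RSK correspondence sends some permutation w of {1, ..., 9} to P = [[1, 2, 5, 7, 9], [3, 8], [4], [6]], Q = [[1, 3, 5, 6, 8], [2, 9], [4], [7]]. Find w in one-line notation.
6 1 4 3 5 8 2 9 7

Reverse the RSK construction: for i from n down to 1, find the cell of Q containing i, remove the entry at that cell from P, and reverse-bump it up through P; the value ejected from row 1 is w(i).

Step i=9: Q has 9 at row 2, column 2; remove 8 from row 2 of P and reverse-bump: 8 enters row 1 and ejects 7. So w(9) = 7. P is now [[1, 2, 5, 8, 9], [3], [4], [6]].
Step i=8: Q has 8 at row 1, column 5; remove that cell from P, ejecting 9. So w(8) = 9. P is now [[1, 2, 5, 8], [3], [4], [6]].
Step i=7: Q has 7 at row 4, column 1; remove 6 from row 4 of P and reverse-bump: 6 enters row 3 and ejects 4; 4 enters row 2 and ejects 3; 3 enters row 1 and ejects 2. So w(7) = 2. P is now [[1, 3, 5, 8], [4], [6]].
Step i=6: Q has 6 at row 1, column 4; remove that cell from P, ejecting 8. So w(6) = 8. P is now [[1, 3, 5], [4], [6]].
Step i=5: Q has 5 at row 1, column 3; remove that cell from P, ejecting 5. So w(5) = 5. P is now [[1, 3], [4], [6]].
Step i=4: Q has 4 at row 3, column 1; remove 6 from row 3 of P and reverse-bump: 6 enters row 2 and ejects 4; 4 enters row 1 and ejects 3. So w(4) = 3. P is now [[1, 4], [6]].
Step i=3: Q has 3 at row 1, column 2; remove that cell from P, ejecting 4. So w(3) = 4. P is now [[1], [6]].
Step i=2: Q has 2 at row 2, column 1; remove 6 from row 2 of P and reverse-bump: 6 enters row 1 and ejects 1. So w(2) = 1. P is now [[6]].
Step i=1: Q has 1 at row 1, column 1; remove that cell from P, ejecting 6. So w(1) = 6. P is now [].

So w = 6 1 4 3 5 8 2 9 7.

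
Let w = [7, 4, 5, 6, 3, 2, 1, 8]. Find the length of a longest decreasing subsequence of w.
5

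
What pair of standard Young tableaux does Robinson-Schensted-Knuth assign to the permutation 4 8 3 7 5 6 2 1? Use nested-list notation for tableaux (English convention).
P = [[1, 5, 6], [2, 7], [3], [4], [8]], Q = [[1, 2, 6], [3, 4], [5], [7], [8]]

Insert each entry of the permutation into P by Schensted row insertion, recording in Q the position of each new cell.

Insert 4: appended to row 1. P = [[4]], Q = [[1]].
Insert 8: appended to row 1. P = [[4, 8]], Q = [[1, 2]].
Insert 3: 3 bumps 4 from row 1; 4 starts row 2. P = [[3, 8], [4]], Q = [[1, 2], [3]].
Insert 7: 7 bumps 8 from row 1; 8 appends to row 2. P = [[3, 7], [4, 8]], Q = [[1, 2], [3, 4]].
Insert 5: 5 bumps 7 from row 1; 7 bumps 8 from row 2; 8 starts row 3. P = [[3, 5], [4, 7], [8]], Q = [[1, 2], [3, 4], [5]].
Insert 6: appended to row 1. P = [[3, 5, 6], [4, 7], [8]], Q = [[1, 2, 6], [3, 4], [5]].
Insert 2: 2 bumps 3 from row 1; 3 bumps 4 from row 2; 4 bumps 8 from row 3; 8 starts row 4. P = [[2, 5, 6], [3, 7], [4], [8]], Q = [[1, 2, 6], [3, 4], [5], [7]].
Insert 1: 1 bumps 2 from row 1; 2 bumps 3 from row 2; 3 bumps 4 from row 3; 4 bumps 8 from row 4; 8 starts row 5. P = [[1, 5, 6], [2, 7], [3], [4], [8]], Q = [[1, 2, 6], [3, 4], [5], [7], [8]].

So P = [[1, 5, 6], [2, 7], [3], [4], [8]], Q = [[1, 2, 6], [3, 4], [5], [7], [8]].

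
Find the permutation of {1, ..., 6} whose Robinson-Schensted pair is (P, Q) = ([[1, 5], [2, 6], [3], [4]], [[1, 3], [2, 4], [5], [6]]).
Reverse the RSK construction: for i from n down to 1, find the cell of Q containing i, remove the entry at that cell from P, and reverse-bump it up through P; the value ejected from row 1 is w(i).

Step i=6: Q has 6 at row 4, column 1; remove 4 from row 4 of P and reverse-bump: 4 enters row 3 and ejects 3; 3 enters row 2 and ejects 2; 2 enters row 1 and ejects 1. So w(6) = 1. P is now [[2, 5], [3, 6], [4]].
Step i=5: Q has 5 at row 3, column 1; remove 4 from row 3 of P and reverse-bump: 4 enters row 2 and ejects 3; 3 enters row 1 and ejects 2. So w(5) = 2. P is now [[3, 5], [4, 6]].
Step i=4: Q has 4 at row 2, column 2; remove 6 from row 2 of P and reverse-bump: 6 enters row 1 and ejects 5. So w(4) = 5. P is now [[3, 6], [4]].
Step i=3: Q has 3 at row 1, column 2; remove that cell from P, ejecting 6. So w(3) = 6. P is now [[3], [4]].
Step i=2: Q has 2 at row 2, column 1; remove 4 from row 2 of P and reverse-bump: 4 enters row 1 and ejects 3. So w(2) = 3. P is now [[4]].
Step i=1: Q has 1 at row 1, column 1; remove that cell from P, ejecting 4. So w(1) = 4. P is now [].

So w = 4 3 6 5 2 1.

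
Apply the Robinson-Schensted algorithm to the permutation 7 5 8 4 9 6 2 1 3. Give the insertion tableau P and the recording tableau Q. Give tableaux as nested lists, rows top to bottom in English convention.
P = [[1, 3, 9], [2, 6], [4, 8], [5], [7]], Q = [[1, 3, 5], [2, 6], [4, 9], [7], [8]]

Insert each entry of the permutation into P by Schensted row insertion, recording in Q the position of each new cell.

Insert 7: appended to row 1. P = [[7]].
Insert 5: 5 bumps 7 from row 1; 7 starts row 2. P = [[5], [7]].
Insert 8: appended to row 1. P = [[5, 8], [7]].
Insert 4: 4 bumps 5 from row 1; 5 bumps 7 from row 2; 7 starts row 3. P = [[4, 8], [5], [7]].
Insert 9: appended to row 1. P = [[4, 8, 9], [5], [7]].
Insert 6: 6 bumps 8 from row 1; 8 appends to row 2. P = [[4, 6, 9], [5, 8], [7]].
Insert 2: 2 bumps 4 from row 1; 4 bumps 5 from row 2; 5 bumps 7 from row 3; 7 starts row 4. P = [[2, 6, 9], [4, 8], [5], [7]].
Insert 1: 1 bumps 2 from row 1; 2 bumps 4 from row 2; 4 bumps 5 from row 3; 5 bumps 7 from row 4; 7 starts row 5. P = [[1, 6, 9], [2, 8], [4], [5], [7]].
Insert 3: 3 bumps 6 from row 1; 6 bumps 8 from row 2; 8 appends to row 3. P = [[1, 3, 9], [2, 6], [4, 8], [5], [7]].

So P = [[1, 3, 9], [2, 6], [4, 8], [5], [7]], Q = [[1, 3, 5], [2, 6], [4, 9], [7], [8]].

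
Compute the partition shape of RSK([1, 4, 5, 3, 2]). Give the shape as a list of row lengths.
[3, 1, 1]

Row-insert each entry into an empty tableau.

After inserting 1: P = [[1]].
After inserting 4: P = [[1, 4]].
After inserting 5: P = [[1, 4, 5]].
After inserting 3: P = [[1, 3, 5], [4]].
After inserting 2: P = [[1, 2, 5], [3], [4]].

The final insertion tableau P = [[1, 2, 5], [3], [4]] has shape [3, 1, 1].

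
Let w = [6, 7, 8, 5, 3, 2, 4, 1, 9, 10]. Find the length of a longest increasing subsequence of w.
5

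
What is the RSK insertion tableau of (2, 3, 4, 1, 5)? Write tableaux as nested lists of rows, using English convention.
P = [[1, 3, 4, 5], [2]]

Insert 2: appended to row 1. P = [[2]].
Insert 3: appended to row 1. P = [[2, 3]].
Insert 4: appended to row 1. P = [[2, 3, 4]].
Insert 1: 1 bumps 2 from row 1; 2 starts row 2. P = [[1, 3, 4], [2]].
Insert 5: appended to row 1. P = [[1, 3, 4, 5], [2]].

So P = [[1, 3, 4, 5], [2]].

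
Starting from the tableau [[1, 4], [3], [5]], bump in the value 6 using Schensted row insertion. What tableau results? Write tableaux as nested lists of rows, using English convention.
[[1, 4, 6], [3], [5]]

6 is larger than every entry of row 1, so it is appended to row 1. The new tableau is [[1, 4, 6], [3], [5]].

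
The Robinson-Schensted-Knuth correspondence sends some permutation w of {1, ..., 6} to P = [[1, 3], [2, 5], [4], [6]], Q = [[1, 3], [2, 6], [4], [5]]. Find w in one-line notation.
Reverse the RSK construction: for i from n down to 1, find the cell of Q containing i, remove the entry at that cell from P, and reverse-bump it up through P; the value ejected from row 1 is w(i).

Step i=6: Q has 6 at row 2, column 2; remove 5 from row 2 of P and reverse-bump: 5 enters row 1 and ejects 3. So w(6) = 3. P is now [[1, 5], [2], [4], [6]].
Step i=5: Q has 5 at row 4, column 1; remove 6 from row 4 of P and reverse-bump: 6 enters row 3 and ejects 4; 4 enters row 2 and ejects 2; 2 enters row 1 and ejects 1. So w(5) = 1. P is now [[2, 5], [4], [6]].
Step i=4: Q has 4 at row 3, column 1; remove 6 from row 3 of P and reverse-bump: 6 enters row 2 and ejects 4; 4 enters row 1 and ejects 2. So w(4) = 2. P is now [[4, 5], [6]].
Step i=3: Q has 3 at row 1, column 2; remove that cell from P, ejecting 5. So w(3) = 5. P is now [[4], [6]].
Step i=2: Q has 2 at row 2, column 1; remove 6 from row 2 of P and reverse-bump: 6 enters row 1 and ejects 4. So w(2) = 4. P is now [[6]].
Step i=1: Q has 1 at row 1, column 1; remove that cell from P, ejecting 6. So w(1) = 6. P is now [].

So w = 6 4 5 2 1 3.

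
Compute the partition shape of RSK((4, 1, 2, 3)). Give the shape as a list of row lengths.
[3, 1]

Row-insert each entry into an empty tableau.

After inserting 4: P = [[4]].
After inserting 1: P = [[1], [4]].
After inserting 2: P = [[1, 2], [4]].
After inserting 3: P = [[1, 2, 3], [4]].

The final insertion tableau P = [[1, 2, 3], [4]] has shape [3, 1].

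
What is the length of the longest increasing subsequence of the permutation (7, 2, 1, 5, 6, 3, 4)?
3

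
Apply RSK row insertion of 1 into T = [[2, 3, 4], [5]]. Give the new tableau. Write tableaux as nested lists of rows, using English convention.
In row 1, 1 replaces 2 (the leftmost entry greater than 1); 2 is bumped to row 2. In row 2, 2 replaces 5 (the leftmost entry greater than 2); 5 is bumped to row 3. 5 starts a new row 3. The new tableau is [[1, 3, 4], [2], [5]].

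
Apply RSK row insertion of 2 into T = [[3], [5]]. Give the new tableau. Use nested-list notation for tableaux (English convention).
In row 1, 2 replaces 3 (the leftmost entry greater than 2); 3 is bumped to row 2. In row 2, 3 replaces 5 (the leftmost entry greater than 3); 5 is bumped to row 3. 5 starts a new row 3. The new tableau is [[2], [3], [5]].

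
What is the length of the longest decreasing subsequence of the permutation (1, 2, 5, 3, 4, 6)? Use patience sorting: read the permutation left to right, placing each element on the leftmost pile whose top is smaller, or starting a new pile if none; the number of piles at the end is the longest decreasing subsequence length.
2

1: new pile. tops = [1]
2: onto pile 1 (replacing 1). tops = [2]
5: onto pile 1 (replacing 2). tops = [5]
3: new pile. tops = [5, 3]
4: onto pile 2 (replacing 3). tops = [5, 4]
6: onto pile 1 (replacing 5). tops = [6, 4]

2 piles, so the longest decreasing subsequence has length 2.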